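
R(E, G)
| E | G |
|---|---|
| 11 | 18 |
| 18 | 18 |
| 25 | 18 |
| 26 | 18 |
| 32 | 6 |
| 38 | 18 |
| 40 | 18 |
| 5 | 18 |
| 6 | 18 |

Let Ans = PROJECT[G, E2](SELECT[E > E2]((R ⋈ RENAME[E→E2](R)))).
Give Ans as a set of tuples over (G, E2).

{(18, 11), (18, 18), (18, 25), (18, 26), (18, 38), (18, 5), (18, 6)}

ρ[E→E2]: schema becomes (E2, G); tuples unchanged.
Joining R and RENAME[E→E2](R) on G yields {(11, 18, 11), (11, 18, 18), (11, 18, 25), (11, 18, 26), (11, 18, 38), (11, 18, 40), (11, 18, 5), (11, 18, 6), (18, 18, 11), (18, 18, 18), (18, 18, 25), (18, 18, 26), (18, 18, 38), (18, 18, 40), (18, 18, 5), (18, 18, 6), (25, 18, 11), (25, 18, 18), (25, 18, 25), (25, 18, 26), (25, 18, 38), (25, 18, 40), (25, 18, 5), (25, 18, 6), (26, 18, 11), (26, 18, 18), (26, 18, 25), (26, 18, 26), (26, 18, 38), (26, 18, 40), (26, 18, 5), (26, 18, 6), (32, 6, 32), (38, 18, 11), (38, 18, 18), (38, 18, 25), (38, 18, 26), (38, 18, 38), (38, 18, 40), (38, 18, 5), (38, 18, 6), (40, 18, 11), (40, 18, 18), (40, 18, 25), (40, 18, 26), (40, 18, 38), (40, 18, 40), (40, 18, 5), (40, 18, 6), (5, 18, 11), (5, 18, 18), (5, 18, 25), (5, 18, 26), (5, 18, 38), (5, 18, 40), (5, 18, 5), (5, 18, 6), (6, 18, 11), (6, 18, 18), (6, 18, 25), (6, 18, 26), (6, 18, 38), (6, 18, 40), (6, 18, 5), (6, 18, 6)}.
Selection E > E2: {(11, 18, 5), (11, 18, 6), (18, 18, 11), (18, 18, 5), (18, 18, 6), (25, 18, 11), (25, 18, 18), (25, 18, 5), (25, 18, 6), (26, 18, 11), (26, 18, 18), (26, 18, 25), (26, 18, 5), (26, 18, 6), (38, 18, 11), (38, 18, 18), (38, 18, 25), (38, 18, 26), (38, 18, 5), (38, 18, 6), (40, 18, 11), (40, 18, 18), (40, 18, 25), (40, 18, 26), (40, 18, 38), (40, 18, 5), (40, 18, 6), (6, 18, 5)}
Keep only column(s) G, E2 (21 duplicate(s) eliminated): {(18, 11), (18, 18), (18, 25), (18, 26), (18, 38), (18, 5), (18, 6)}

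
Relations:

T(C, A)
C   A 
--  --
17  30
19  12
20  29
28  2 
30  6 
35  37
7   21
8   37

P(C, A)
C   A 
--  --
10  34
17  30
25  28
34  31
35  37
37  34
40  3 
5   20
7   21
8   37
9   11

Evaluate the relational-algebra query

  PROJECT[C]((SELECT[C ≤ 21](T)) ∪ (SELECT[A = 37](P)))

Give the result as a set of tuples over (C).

{17, 19, 20, 35, 7, 8}

Apply σ_{C ≤ 21}; surviving tuples: {(17, 30), (19, 12), (20, 29), (7, 21), (8, 37)}
Apply σ_{A = 37}; surviving tuples: {(35, 37), (8, 37)}
Taking the union: {(17, 30), (19, 12), (20, 29), (35, 37), (7, 21), (8, 37)}
Projecting to C: {17, 19, 20, 35, 7, 8}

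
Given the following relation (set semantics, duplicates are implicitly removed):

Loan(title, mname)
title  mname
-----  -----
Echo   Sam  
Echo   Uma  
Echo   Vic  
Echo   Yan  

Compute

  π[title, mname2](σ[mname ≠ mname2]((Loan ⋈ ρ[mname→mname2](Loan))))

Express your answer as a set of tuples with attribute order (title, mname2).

ρ[mname→mname2]: schema becomes (title, mname2); tuples unchanged.
Natural join on title: {(Echo, Sam, Sam), (Echo, Sam, Uma), (Echo, Sam, Vic), (Echo, Sam, Yan), (Echo, Uma, Sam), (Echo, Uma, Uma), (Echo, Uma, Vic), (Echo, Uma, Yan), (Echo, Vic, Sam), (Echo, Vic, Uma), (Echo, Vic, Vic), (Echo, Vic, Yan), (Echo, Yan, Sam), (Echo, Yan, Uma), (Echo, Yan, Vic), (Echo, Yan, Yan)}
Filtering on mname ≠ mname2 leaves {(Echo, Sam, Uma), (Echo, Sam, Vic), (Echo, Sam, Yan), (Echo, Uma, Sam), (Echo, Uma, Vic), (Echo, Uma, Yan), (Echo, Vic, Sam), (Echo, Vic, Uma), (Echo, Vic, Yan), (Echo, Yan, Sam), (Echo, Yan, Uma), (Echo, Yan, Vic)}.
π_{title, mname2} gives {(Echo, Sam), (Echo, Uma), (Echo, Vic), (Echo, Yan)} (8 duplicate(s) eliminated).

{(Echo, Sam), (Echo, Uma), (Echo, Vic), (Echo, Yan)}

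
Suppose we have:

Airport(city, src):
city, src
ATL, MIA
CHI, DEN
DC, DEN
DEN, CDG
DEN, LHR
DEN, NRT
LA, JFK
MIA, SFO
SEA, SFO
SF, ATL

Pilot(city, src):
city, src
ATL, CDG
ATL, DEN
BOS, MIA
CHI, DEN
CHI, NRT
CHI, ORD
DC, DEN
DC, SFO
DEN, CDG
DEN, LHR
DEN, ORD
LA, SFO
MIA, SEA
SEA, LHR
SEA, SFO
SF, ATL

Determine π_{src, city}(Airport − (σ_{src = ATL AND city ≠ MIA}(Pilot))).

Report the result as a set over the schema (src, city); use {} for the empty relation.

{(CDG, DEN), (DEN, CHI), (DEN, DC), (JFK, LA), (LHR, DEN), (MIA, ATL), (NRT, DEN), (SFO, MIA), (SFO, SEA)}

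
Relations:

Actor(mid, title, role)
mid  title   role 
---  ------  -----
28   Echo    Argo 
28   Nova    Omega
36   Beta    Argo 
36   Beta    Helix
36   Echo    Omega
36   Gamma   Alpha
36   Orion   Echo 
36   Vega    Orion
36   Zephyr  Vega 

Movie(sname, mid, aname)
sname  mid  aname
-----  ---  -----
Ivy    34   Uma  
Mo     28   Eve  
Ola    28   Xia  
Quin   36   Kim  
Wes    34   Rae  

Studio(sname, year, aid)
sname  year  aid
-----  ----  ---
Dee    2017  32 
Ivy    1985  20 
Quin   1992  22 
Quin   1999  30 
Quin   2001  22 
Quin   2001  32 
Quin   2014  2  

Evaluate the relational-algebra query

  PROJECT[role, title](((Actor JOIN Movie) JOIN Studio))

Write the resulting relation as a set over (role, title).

Natural join on mid: {(28, Echo, Argo, Mo, Eve), (28, Echo, Argo, Ola, Xia), (28, Nova, Omega, Mo, Eve), (28, Nova, Omega, Ola, Xia), (36, Beta, Argo, Quin, Kim), (36, Beta, Helix, Quin, Kim), (36, Echo, Omega, Quin, Kim), (36, Gamma, Alpha, Quin, Kim), (36, Orion, Echo, Quin, Kim), (36, Vega, Orion, Quin, Kim), (36, Zephyr, Vega, Quin, Kim)}
Natural join on sname: {(36, Beta, Argo, Quin, Kim, 1992, 22), (36, Beta, Argo, Quin, Kim, 1999, 30), (36, Beta, Argo, Quin, Kim, 2001, 22), (36, Beta, Argo, Quin, Kim, 2001, 32), (36, Beta, Argo, Quin, Kim, 2014, 2), (36, Beta, Helix, Quin, Kim, 1992, 22), (36, Beta, Helix, Quin, Kim, 1999, 30), (36, Beta, Helix, Quin, Kim, 2001, 22), (36, Beta, Helix, Quin, Kim, 2001, 32), (36, Beta, Helix, Quin, Kim, 2014, 2), (36, Echo, Omega, Quin, Kim, 1992, 22), (36, Echo, Omega, Quin, Kim, 1999, 30), (36, Echo, Omega, Quin, Kim, 2001, 22), (36, Echo, Omega, Quin, Kim, 2001, 32), (36, Echo, Omega, Quin, Kim, 2014, 2), (36, Gamma, Alpha, Quin, Kim, 1992, 22), (36, Gamma, Alpha, Quin, Kim, 1999, 30), (36, Gamma, Alpha, Quin, Kim, 2001, 22), (36, Gamma, Alpha, Quin, Kim, 2001, 32), (36, Gamma, Alpha, Quin, Kim, 2014, 2), (36, Orion, Echo, Quin, Kim, 1992, 22), (36, Orion, Echo, Quin, Kim, 1999, 30), (36, Orion, Echo, Quin, Kim, 2001, 22), (36, Orion, Echo, Quin, Kim, 2001, 32), (36, Orion, Echo, Quin, Kim, 2014, 2), (36, Vega, Orion, Quin, Kim, 1992, 22), (36, Vega, Orion, Quin, Kim, 1999, 30), (36, Vega, Orion, Quin, Kim, 2001, 22), (36, Vega, Orion, Quin, Kim, 2001, 32), (36, Vega, Orion, Quin, Kim, 2014, 2), (36, Zephyr, Vega, Quin, Kim, 1992, 22), (36, Zephyr, Vega, Quin, Kim, 1999, 30), (36, Zephyr, Vega, Quin, Kim, 2001, 22), (36, Zephyr, Vega, Quin, Kim, 2001, 32), (36, Zephyr, Vega, Quin, Kim, 2014, 2)}
Projecting to role, title (28 duplicate(s) eliminated): {(Alpha, Gamma), (Argo, Beta), (Echo, Orion), (Helix, Beta), (Omega, Echo), (Orion, Vega), (Vega, Zephyr)}

{(Alpha, Gamma), (Argo, Beta), (Echo, Orion), (Helix, Beta), (Omega, Echo), (Orion, Vega), (Vega, Zephyr)}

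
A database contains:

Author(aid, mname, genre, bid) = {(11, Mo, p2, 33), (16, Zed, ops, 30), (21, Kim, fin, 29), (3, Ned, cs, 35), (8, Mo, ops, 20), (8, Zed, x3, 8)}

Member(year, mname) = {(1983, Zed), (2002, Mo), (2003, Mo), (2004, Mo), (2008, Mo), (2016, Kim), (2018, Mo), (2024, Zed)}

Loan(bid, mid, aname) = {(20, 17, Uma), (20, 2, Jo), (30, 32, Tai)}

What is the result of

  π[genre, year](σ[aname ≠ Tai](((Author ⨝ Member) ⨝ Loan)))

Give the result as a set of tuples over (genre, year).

Natural join on mname: {(11, Mo, p2, 33, 2002), (11, Mo, p2, 33, 2003), (11, Mo, p2, 33, 2004), (11, Mo, p2, 33, 2008), (11, Mo, p2, 33, 2018), (16, Zed, ops, 30, 1983), (16, Zed, ops, 30, 2024), (21, Kim, fin, 29, 2016), (8, Mo, ops, 20, 2002), (8, Mo, ops, 20, 2003), (8, Mo, ops, 20, 2004), (8, Mo, ops, 20, 2008), (8, Mo, ops, 20, 2018), (8, Zed, x3, 8, 1983), (8, Zed, x3, 8, 2024)}
Natural join on bid: {(16, Zed, ops, 30, 1983, 32, Tai), (16, Zed, ops, 30, 2024, 32, Tai), (8, Mo, ops, 20, 2002, 17, Uma), (8, Mo, ops, 20, 2002, 2, Jo), (8, Mo, ops, 20, 2003, 17, Uma), (8, Mo, ops, 20, 2003, 2, Jo), (8, Mo, ops, 20, 2004, 17, Uma), (8, Mo, ops, 20, 2004, 2, Jo), (8, Mo, ops, 20, 2008, 17, Uma), (8, Mo, ops, 20, 2008, 2, Jo), (8, Mo, ops, 20, 2018, 17, Uma), (8, Mo, ops, 20, 2018, 2, Jo)}
Filtering on aname ≠ Tai leaves {(8, Mo, ops, 20, 2002, 17, Uma), (8, Mo, ops, 20, 2002, 2, Jo), (8, Mo, ops, 20, 2003, 17, Uma), (8, Mo, ops, 20, 2003, 2, Jo), (8, Mo, ops, 20, 2004, 17, Uma), (8, Mo, ops, 20, 2004, 2, Jo), (8, Mo, ops, 20, 2008, 17, Uma), (8, Mo, ops, 20, 2008, 2, Jo), (8, Mo, ops, 20, 2018, 17, Uma), (8, Mo, ops, 20, 2018, 2, Jo)}.
Keep only column(s) genre, year (5 duplicate(s) eliminated): {(ops, 2002), (ops, 2003), (ops, 2004), (ops, 2008), (ops, 2018)}

{(ops, 2002), (ops, 2003), (ops, 2004), (ops, 2008), (ops, 2018)}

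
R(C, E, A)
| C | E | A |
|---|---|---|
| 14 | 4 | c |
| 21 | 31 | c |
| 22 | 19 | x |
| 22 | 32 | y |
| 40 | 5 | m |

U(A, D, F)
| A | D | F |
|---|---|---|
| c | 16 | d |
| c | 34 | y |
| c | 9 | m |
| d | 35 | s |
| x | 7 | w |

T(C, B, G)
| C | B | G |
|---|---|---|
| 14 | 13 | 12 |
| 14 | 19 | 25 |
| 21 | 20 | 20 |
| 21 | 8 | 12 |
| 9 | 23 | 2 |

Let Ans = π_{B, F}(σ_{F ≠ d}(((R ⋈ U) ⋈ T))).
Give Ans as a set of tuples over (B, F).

{(13, m), (13, y), (19, m), (19, y), (20, m), (20, y), (8, m), (8, y)}

Natural join on A: {(14, 4, c, 16, d), (14, 4, c, 34, y), (14, 4, c, 9, m), (21, 31, c, 16, d), (21, 31, c, 34, y), (21, 31, c, 9, m), (22, 19, x, 7, w)}
Natural join on C: {(14, 4, c, 16, d, 13, 12), (14, 4, c, 16, d, 19, 25), (14, 4, c, 34, y, 13, 12), (14, 4, c, 34, y, 19, 25), (14, 4, c, 9, m, 13, 12), (14, 4, c, 9, m, 19, 25), (21, 31, c, 16, d, 20, 20), (21, 31, c, 16, d, 8, 12), (21, 31, c, 34, y, 20, 20), (21, 31, c, 34, y, 8, 12), (21, 31, c, 9, m, 20, 20), (21, 31, c, 9, m, 8, 12)}
Filtering on F ≠ d leaves {(14, 4, c, 34, y, 13, 12), (14, 4, c, 34, y, 19, 25), (14, 4, c, 9, m, 13, 12), (14, 4, c, 9, m, 19, 25), (21, 31, c, 34, y, 20, 20), (21, 31, c, 34, y, 8, 12), (21, 31, c, 9, m, 20, 20), (21, 31, c, 9, m, 8, 12)}.
π_{B, F} gives {(13, m), (13, y), (19, m), (19, y), (20, m), (20, y), (8, m), (8, y)}.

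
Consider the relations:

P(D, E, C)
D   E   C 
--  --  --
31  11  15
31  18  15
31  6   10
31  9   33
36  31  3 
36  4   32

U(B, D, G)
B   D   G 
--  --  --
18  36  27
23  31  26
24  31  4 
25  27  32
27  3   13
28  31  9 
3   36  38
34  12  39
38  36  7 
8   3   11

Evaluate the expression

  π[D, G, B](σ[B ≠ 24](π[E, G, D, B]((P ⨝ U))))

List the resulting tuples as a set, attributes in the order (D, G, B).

{(31, 26, 23), (31, 9, 28), (36, 27, 18), (36, 38, 3), (36, 7, 38)}

Natural join on D: {(31, 11, 15, 23, 26), (31, 11, 15, 24, 4), (31, 11, 15, 28, 9), (31, 18, 15, 23, 26), (31, 18, 15, 24, 4), (31, 18, 15, 28, 9), (31, 6, 10, 23, 26), (31, 6, 10, 24, 4), (31, 6, 10, 28, 9), (31, 9, 33, 23, 26), (31, 9, 33, 24, 4), (31, 9, 33, 28, 9), (36, 31, 3, 18, 27), (36, 31, 3, 3, 38), (36, 31, 3, 38, 7), (36, 4, 32, 18, 27), (36, 4, 32, 3, 38), (36, 4, 32, 38, 7)}
π_{E, G, D, B} gives {(11, 26, 31, 23), (11, 4, 31, 24), (11, 9, 31, 28), (18, 26, 31, 23), (18, 4, 31, 24), (18, 9, 31, 28), (31, 27, 36, 18), (31, 38, 36, 3), (31, 7, 36, 38), (4, 27, 36, 18), (4, 38, 36, 3), (4, 7, 36, 38), (6, 26, 31, 23), (6, 4, 31, 24), (6, 9, 31, 28), (9, 26, 31, 23), (9, 4, 31, 24), (9, 9, 31, 28)}.
Selection B ≠ 24: {(11, 26, 31, 23), (11, 9, 31, 28), (18, 26, 31, 23), (18, 9, 31, 28), (31, 27, 36, 18), (31, 38, 36, 3), (31, 7, 36, 38), (4, 27, 36, 18), (4, 38, 36, 3), (4, 7, 36, 38), (6, 26, 31, 23), (6, 9, 31, 28), (9, 26, 31, 23), (9, 9, 31, 28)}
π_{D, G, B} gives {(31, 26, 23), (31, 9, 28), (36, 27, 18), (36, 38, 3), (36, 7, 38)} (9 duplicate(s) eliminated).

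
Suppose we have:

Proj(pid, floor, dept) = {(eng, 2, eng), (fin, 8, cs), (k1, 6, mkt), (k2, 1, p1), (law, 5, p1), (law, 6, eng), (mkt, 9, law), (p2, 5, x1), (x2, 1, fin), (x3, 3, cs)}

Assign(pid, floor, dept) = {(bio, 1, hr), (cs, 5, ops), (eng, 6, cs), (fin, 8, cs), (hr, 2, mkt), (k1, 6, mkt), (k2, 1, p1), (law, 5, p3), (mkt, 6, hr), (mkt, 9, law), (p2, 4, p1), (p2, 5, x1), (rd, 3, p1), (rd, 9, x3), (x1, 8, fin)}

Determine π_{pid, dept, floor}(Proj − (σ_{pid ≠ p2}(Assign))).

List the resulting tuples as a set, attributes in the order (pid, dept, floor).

{(eng, eng, 2), (law, eng, 6), (law, p1, 5), (p2, x1, 5), (x2, fin, 1), (x3, cs, 3)}

Selection pid ≠ p2: {(bio, 1, hr), (cs, 5, ops), (eng, 6, cs), (fin, 8, cs), (hr, 2, mkt), (k1, 6, mkt), (k2, 1, p1), (law, 5, p3), (mkt, 6, hr), (mkt, 9, law), (rd, 3, p1), (rd, 9, x3), (x1, 8, fin)}
Difference: {(eng, 2, eng), (fin, 8, cs), (k1, 6, mkt), (k2, 1, p1), (law, 5, p1), (law, 6, eng), (mkt, 9, law), (p2, 5, x1), (x2, 1, fin), (x3, 3, cs)} with {(bio, 1, hr), (cs, 5, ops), (eng, 6, cs), (fin, 8, cs), (hr, 2, mkt), (k1, 6, mkt), (k2, 1, p1), (law, 5, p3), (mkt, 6, hr), (mkt, 9, law), (rd, 3, p1), (rd, 9, x3), (x1, 8, fin)} → {(eng, 2, eng), (law, 5, p1), (law, 6, eng), (p2, 5, x1), (x2, 1, fin), (x3, 3, cs)}
Keep only column(s) pid, dept, floor: {(eng, eng, 2), (law, eng, 6), (law, p1, 5), (p2, x1, 5), (x2, fin, 1), (x3, cs, 3)}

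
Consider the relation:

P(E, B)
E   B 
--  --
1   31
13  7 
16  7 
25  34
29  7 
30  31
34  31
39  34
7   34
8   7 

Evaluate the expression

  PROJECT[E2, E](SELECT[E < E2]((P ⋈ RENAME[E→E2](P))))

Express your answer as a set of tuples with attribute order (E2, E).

{(13, 8), (16, 13), (16, 8), (25, 7), (29, 13), (29, 16), (29, 8), (30, 1), (34, 1), (34, 30), (39, 25), (39, 7)}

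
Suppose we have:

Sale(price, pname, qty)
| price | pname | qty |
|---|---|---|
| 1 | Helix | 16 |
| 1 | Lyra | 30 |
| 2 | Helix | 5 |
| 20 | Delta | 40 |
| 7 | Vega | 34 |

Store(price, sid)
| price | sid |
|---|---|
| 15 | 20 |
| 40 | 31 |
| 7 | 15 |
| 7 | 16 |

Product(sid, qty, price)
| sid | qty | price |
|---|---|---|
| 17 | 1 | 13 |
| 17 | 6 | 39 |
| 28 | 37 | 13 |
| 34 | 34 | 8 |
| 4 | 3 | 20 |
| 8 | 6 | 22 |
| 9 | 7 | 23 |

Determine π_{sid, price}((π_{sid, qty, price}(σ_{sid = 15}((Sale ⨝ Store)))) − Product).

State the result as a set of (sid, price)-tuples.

{(15, 7)}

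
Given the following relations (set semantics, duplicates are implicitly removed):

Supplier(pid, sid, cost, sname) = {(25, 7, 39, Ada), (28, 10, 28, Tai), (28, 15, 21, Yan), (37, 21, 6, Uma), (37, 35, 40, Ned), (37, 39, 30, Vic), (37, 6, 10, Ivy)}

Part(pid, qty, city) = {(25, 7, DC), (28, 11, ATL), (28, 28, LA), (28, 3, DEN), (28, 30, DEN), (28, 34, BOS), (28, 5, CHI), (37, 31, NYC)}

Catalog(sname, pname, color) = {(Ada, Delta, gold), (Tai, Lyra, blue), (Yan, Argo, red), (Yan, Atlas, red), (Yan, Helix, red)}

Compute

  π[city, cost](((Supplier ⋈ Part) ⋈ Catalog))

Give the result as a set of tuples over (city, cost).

Joining Supplier and Part on pid yields {(25, 7, 39, Ada, 7, DC), (28, 10, 28, Tai, 11, ATL), (28, 10, 28, Tai, 28, LA), (28, 10, 28, Tai, 3, DEN), (28, 10, 28, Tai, 30, DEN), (28, 10, 28, Tai, 34, BOS), (28, 10, 28, Tai, 5, CHI), (28, 15, 21, Yan, 11, ATL), (28, 15, 21, Yan, 28, LA), (28, 15, 21, Yan, 3, DEN), (28, 15, 21, Yan, 30, DEN), (28, 15, 21, Yan, 34, BOS), (28, 15, 21, Yan, 5, CHI), (37, 21, 6, Uma, 31, NYC), (37, 35, 40, Ned, 31, NYC), (37, 39, 30, Vic, 31, NYC), (37, 6, 10, Ivy, 31, NYC)}.
Joining (Supplier ⋈ Part) and Catalog on sname yields {(25, 7, 39, Ada, 7, DC, Delta, gold), (28, 10, 28, Tai, 11, ATL, Lyra, blue), (28, 10, 28, Tai, 28, LA, Lyra, blue), (28, 10, 28, Tai, 3, DEN, Lyra, blue), (28, 10, 28, Tai, 30, DEN, Lyra, blue), (28, 10, 28, Tai, 34, BOS, Lyra, blue), (28, 10, 28, Tai, 5, CHI, Lyra, blue), (28, 15, 21, Yan, 11, ATL, Argo, red), (28, 15, 21, Yan, 11, ATL, Atlas, red), (28, 15, 21, Yan, 11, ATL, Helix, red), (28, 15, 21, Yan, 28, LA, Argo, red), (28, 15, 21, Yan, 28, LA, Atlas, red), (28, 15, 21, Yan, 28, LA, Helix, red), (28, 15, 21, Yan, 3, DEN, Argo, red), (28, 15, 21, Yan, 3, DEN, Atlas, red), (28, 15, 21, Yan, 3, DEN, Helix, red), (28, 15, 21, Yan, 30, DEN, Argo, red), (28, 15, 21, Yan, 30, DEN, Atlas, red), (28, 15, 21, Yan, 30, DEN, Helix, red), (28, 15, 21, Yan, 34, BOS, Argo, red), (28, 15, 21, Yan, 34, BOS, Atlas, red), (28, 15, 21, Yan, 34, BOS, Helix, red), (28, 15, 21, Yan, 5, CHI, Argo, red), (28, 15, 21, Yan, 5, CHI, Atlas, red), (28, 15, 21, Yan, 5, CHI, Helix, red)}.
Projecting to city, cost (14 duplicate(s) eliminated): {(ATL, 21), (ATL, 28), (BOS, 21), (BOS, 28), (CHI, 21), (CHI, 28), (DC, 39), (DEN, 21), (DEN, 28), (LA, 21), (LA, 28)}

{(ATL, 21), (ATL, 28), (BOS, 21), (BOS, 28), (CHI, 21), (CHI, 28), (DC, 39), (DEN, 21), (DEN, 28), (LA, 21), (LA, 28)}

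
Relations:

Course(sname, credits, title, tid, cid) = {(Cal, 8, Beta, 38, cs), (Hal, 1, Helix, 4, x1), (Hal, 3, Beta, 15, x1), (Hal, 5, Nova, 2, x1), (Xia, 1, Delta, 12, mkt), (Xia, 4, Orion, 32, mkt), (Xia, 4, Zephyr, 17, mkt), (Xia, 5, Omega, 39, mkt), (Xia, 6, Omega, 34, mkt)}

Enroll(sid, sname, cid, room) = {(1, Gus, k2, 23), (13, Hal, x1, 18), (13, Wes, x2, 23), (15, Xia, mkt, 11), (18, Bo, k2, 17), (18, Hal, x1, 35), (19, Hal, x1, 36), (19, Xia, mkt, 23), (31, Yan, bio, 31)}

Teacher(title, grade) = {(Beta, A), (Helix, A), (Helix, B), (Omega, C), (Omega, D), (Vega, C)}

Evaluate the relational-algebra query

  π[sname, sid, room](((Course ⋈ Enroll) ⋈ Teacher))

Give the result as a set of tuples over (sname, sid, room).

{(Hal, 13, 18), (Hal, 18, 35), (Hal, 19, 36), (Xia, 15, 11), (Xia, 19, 23)}

Course ⋈ Enroll (natural join on sname, cid): {(Hal, 1, Helix, 4, x1, 13, 18), (Hal, 1, Helix, 4, x1, 18, 35), (Hal, 1, Helix, 4, x1, 19, 36), (Hal, 3, Beta, 15, x1, 13, 18), (Hal, 3, Beta, 15, x1, 18, 35), (Hal, 3, Beta, 15, x1, 19, 36), (Hal, 5, Nova, 2, x1, 13, 18), (Hal, 5, Nova, 2, x1, 18, 35), (Hal, 5, Nova, 2, x1, 19, 36), (Xia, 1, Delta, 12, mkt, 15, 11), (Xia, 1, Delta, 12, mkt, 19, 23), (Xia, 4, Orion, 32, mkt, 15, 11), (Xia, 4, Orion, 32, mkt, 19, 23), (Xia, 4, Zephyr, 17, mkt, 15, 11), (Xia, 4, Zephyr, 17, mkt, 19, 23), (Xia, 5, Omega, 39, mkt, 15, 11), (Xia, 5, Omega, 39, mkt, 19, 23), (Xia, 6, Omega, 34, mkt, 15, 11), (Xia, 6, Omega, 34, mkt, 19, 23)}
(Course ⋈ Enroll) ⋈ Teacher (natural join on title): {(Hal, 1, Helix, 4, x1, 13, 18, A), (Hal, 1, Helix, 4, x1, 13, 18, B), (Hal, 1, Helix, 4, x1, 18, 35, A), (Hal, 1, Helix, 4, x1, 18, 35, B), (Hal, 1, Helix, 4, x1, 19, 36, A), (Hal, 1, Helix, 4, x1, 19, 36, B), (Hal, 3, Beta, 15, x1, 13, 18, A), (Hal, 3, Beta, 15, x1, 18, 35, A), (Hal, 3, Beta, 15, x1, 19, 36, A), (Xia, 5, Omega, 39, mkt, 15, 11, C), (Xia, 5, Omega, 39, mkt, 15, 11, D), (Xia, 5, Omega, 39, mkt, 19, 23, C), (Xia, 5, Omega, 39, mkt, 19, 23, D), (Xia, 6, Omega, 34, mkt, 15, 11, C), (Xia, 6, Omega, 34, mkt, 15, 11, D), (Xia, 6, Omega, 34, mkt, 19, 23, C), (Xia, 6, Omega, 34, mkt, 19, 23, D)}
Projecting to sname, sid, room (12 duplicate(s) eliminated): {(Hal, 13, 18), (Hal, 18, 35), (Hal, 19, 36), (Xia, 15, 11), (Xia, 19, 23)}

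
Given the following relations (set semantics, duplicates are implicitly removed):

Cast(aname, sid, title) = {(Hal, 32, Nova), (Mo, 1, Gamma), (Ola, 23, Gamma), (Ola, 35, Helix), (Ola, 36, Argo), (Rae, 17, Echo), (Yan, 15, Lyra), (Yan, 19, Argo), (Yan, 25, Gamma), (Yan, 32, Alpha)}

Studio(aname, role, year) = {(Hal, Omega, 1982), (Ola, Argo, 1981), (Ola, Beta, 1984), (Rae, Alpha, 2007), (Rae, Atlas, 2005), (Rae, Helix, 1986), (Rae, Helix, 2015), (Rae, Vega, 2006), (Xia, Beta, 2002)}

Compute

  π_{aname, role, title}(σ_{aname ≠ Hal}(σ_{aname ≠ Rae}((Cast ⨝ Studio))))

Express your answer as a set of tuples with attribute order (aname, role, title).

{(Ola, Argo, Argo), (Ola, Argo, Gamma), (Ola, Argo, Helix), (Ola, Beta, Argo), (Ola, Beta, Gamma), (Ola, Beta, Helix)}

Natural join on aname: {(Hal, 32, Nova, Omega, 1982), (Ola, 23, Gamma, Argo, 1981), (Ola, 23, Gamma, Beta, 1984), (Ola, 35, Helix, Argo, 1981), (Ola, 35, Helix, Beta, 1984), (Ola, 36, Argo, Argo, 1981), (Ola, 36, Argo, Beta, 1984), (Rae, 17, Echo, Alpha, 2007), (Rae, 17, Echo, Atlas, 2005), (Rae, 17, Echo, Helix, 1986), (Rae, 17, Echo, Helix, 2015), (Rae, 17, Echo, Vega, 2006)}
Selection aname ≠ Rae: {(Hal, 32, Nova, Omega, 1982), (Ola, 23, Gamma, Argo, 1981), (Ola, 23, Gamma, Beta, 1984), (Ola, 35, Helix, Argo, 1981), (Ola, 35, Helix, Beta, 1984), (Ola, 36, Argo, Argo, 1981), (Ola, 36, Argo, Beta, 1984)}
Selection aname ≠ Hal: {(Ola, 23, Gamma, Argo, 1981), (Ola, 23, Gamma, Beta, 1984), (Ola, 35, Helix, Argo, 1981), (Ola, 35, Helix, Beta, 1984), (Ola, 36, Argo, Argo, 1981), (Ola, 36, Argo, Beta, 1984)}
Projecting to aname, role, title: {(Ola, Argo, Argo), (Ola, Argo, Gamma), (Ola, Argo, Helix), (Ola, Beta, Argo), (Ola, Beta, Gamma), (Ola, Beta, Helix)}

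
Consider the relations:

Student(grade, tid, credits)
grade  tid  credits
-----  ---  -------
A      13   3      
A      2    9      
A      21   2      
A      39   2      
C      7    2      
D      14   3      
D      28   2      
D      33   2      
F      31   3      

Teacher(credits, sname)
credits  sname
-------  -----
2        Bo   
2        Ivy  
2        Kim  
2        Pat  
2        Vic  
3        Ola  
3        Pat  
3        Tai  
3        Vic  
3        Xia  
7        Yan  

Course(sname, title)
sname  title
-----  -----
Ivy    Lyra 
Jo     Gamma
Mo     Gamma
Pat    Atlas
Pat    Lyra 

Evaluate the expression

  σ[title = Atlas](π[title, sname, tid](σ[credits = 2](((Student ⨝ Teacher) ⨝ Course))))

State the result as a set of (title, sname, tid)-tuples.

{(Atlas, Pat, 21), (Atlas, Pat, 28), (Atlas, Pat, 33), (Atlas, Pat, 39), (Atlas, Pat, 7)}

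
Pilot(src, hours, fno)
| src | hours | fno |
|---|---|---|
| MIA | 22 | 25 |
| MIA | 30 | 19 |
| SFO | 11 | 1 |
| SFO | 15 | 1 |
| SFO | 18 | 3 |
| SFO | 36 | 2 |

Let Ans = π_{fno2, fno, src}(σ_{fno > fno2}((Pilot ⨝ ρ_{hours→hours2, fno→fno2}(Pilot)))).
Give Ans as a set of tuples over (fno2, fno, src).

{(1, 2, SFO), (1, 3, SFO), (19, 25, MIA), (2, 3, SFO)}

ρ[hours→hours2, fno→fno2]: schema becomes (src, hours2, fno2); tuples unchanged.
Pilot ⋈ ρ_{hours→hours2, fno→fno2}(Pilot) (natural join on src): {(MIA, 22, 25, 22, 25), (MIA, 22, 25, 30, 19), (MIA, 30, 19, 22, 25), (MIA, 30, 19, 30, 19), (SFO, 11, 1, 11, 1), (SFO, 11, 1, 15, 1), (SFO, 11, 1, 18, 3), (SFO, 11, 1, 36, 2), (SFO, 15, 1, 11, 1), (SFO, 15, 1, 15, 1), (SFO, 15, 1, 18, 3), (SFO, 15, 1, 36, 2), (SFO, 18, 3, 11, 1), (SFO, 18, 3, 15, 1), (SFO, 18, 3, 18, 3), (SFO, 18, 3, 36, 2), (SFO, 36, 2, 11, 1), (SFO, 36, 2, 15, 1), (SFO, 36, 2, 18, 3), (SFO, 36, 2, 36, 2)}
Selection fno > fno2: {(MIA, 22, 25, 30, 19), (SFO, 18, 3, 11, 1), (SFO, 18, 3, 15, 1), (SFO, 18, 3, 36, 2), (SFO, 36, 2, 11, 1), (SFO, 36, 2, 15, 1)}
Projecting to fno2, fno, src (2 duplicate(s) eliminated): {(1, 2, SFO), (1, 3, SFO), (19, 25, MIA), (2, 3, SFO)}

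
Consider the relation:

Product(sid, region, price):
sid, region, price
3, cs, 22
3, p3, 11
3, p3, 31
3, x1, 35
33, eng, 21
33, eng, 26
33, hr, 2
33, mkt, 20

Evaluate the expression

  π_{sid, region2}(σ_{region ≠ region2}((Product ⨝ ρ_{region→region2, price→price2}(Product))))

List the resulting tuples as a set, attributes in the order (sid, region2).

{(3, cs), (3, p3), (3, x1), (33, eng), (33, hr), (33, mkt)}

ρ[region→region2, price→price2]: schema becomes (sid, region2, price2); tuples unchanged.
Joining Product and ρ_{region→region2, price→price2}(Product) on sid yields {(3, cs, 22, cs, 22), (3, cs, 22, p3, 11), (3, cs, 22, p3, 31), (3, cs, 22, x1, 35), (3, p3, 11, cs, 22), (3, p3, 11, p3, 11), (3, p3, 11, p3, 31), (3, p3, 11, x1, 35), (3, p3, 31, cs, 22), (3, p3, 31, p3, 11), (3, p3, 31, p3, 31), (3, p3, 31, x1, 35), (3, x1, 35, cs, 22), (3, x1, 35, p3, 11), (3, x1, 35, p3, 31), (3, x1, 35, x1, 35), (33, eng, 21, eng, 21), (33, eng, 21, eng, 26), (33, eng, 21, hr, 2), (33, eng, 21, mkt, 20), (33, eng, 26, eng, 21), (33, eng, 26, eng, 26), (33, eng, 26, hr, 2), (33, eng, 26, mkt, 20), (33, hr, 2, eng, 21), (33, hr, 2, eng, 26), (33, hr, 2, hr, 2), (33, hr, 2, mkt, 20), (33, mkt, 20, eng, 21), (33, mkt, 20, eng, 26), (33, mkt, 20, hr, 2), (33, mkt, 20, mkt, 20)}.
Selection region ≠ region2: {(3, cs, 22, p3, 11), (3, cs, 22, p3, 31), (3, cs, 22, x1, 35), (3, p3, 11, cs, 22), (3, p3, 11, x1, 35), (3, p3, 31, cs, 22), (3, p3, 31, x1, 35), (3, x1, 35, cs, 22), (3, x1, 35, p3, 11), (3, x1, 35, p3, 31), (33, eng, 21, hr, 2), (33, eng, 21, mkt, 20), (33, eng, 26, hr, 2), (33, eng, 26, mkt, 20), (33, hr, 2, eng, 21), (33, hr, 2, eng, 26), (33, hr, 2, mkt, 20), (33, mkt, 20, eng, 21), (33, mkt, 20, eng, 26), (33, mkt, 20, hr, 2)}
π[sid, region2]: project onto (sid, region2) (14 duplicate(s) eliminated) → {(3, cs), (3, p3), (3, x1), (33, eng), (33, hr), (33, mkt)}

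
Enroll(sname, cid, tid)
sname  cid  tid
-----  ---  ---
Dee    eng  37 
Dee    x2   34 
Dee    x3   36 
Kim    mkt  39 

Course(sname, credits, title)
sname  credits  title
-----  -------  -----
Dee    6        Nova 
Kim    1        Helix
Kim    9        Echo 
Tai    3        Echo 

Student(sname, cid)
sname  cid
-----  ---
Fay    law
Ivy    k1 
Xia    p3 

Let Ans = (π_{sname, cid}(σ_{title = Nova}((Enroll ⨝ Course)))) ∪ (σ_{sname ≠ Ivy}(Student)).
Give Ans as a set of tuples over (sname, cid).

Enroll ⋈ Course (natural join on sname): {(Dee, eng, 37, 6, Nova), (Dee, x2, 34, 6, Nova), (Dee, x3, 36, 6, Nova), (Kim, mkt, 39, 1, Helix), (Kim, mkt, 39, 9, Echo)}
Filtering on title = Nova leaves {(Dee, eng, 37, 6, Nova), (Dee, x2, 34, 6, Nova), (Dee, x3, 36, 6, Nova)}.
π[sname, cid]: project onto (sname, cid) → {(Dee, eng), (Dee, x2), (Dee, x3)}
Filtering on sname ≠ Ivy leaves {(Fay, law), (Xia, p3)}.
Set union of the two operands is {(Dee, eng), (Dee, x2), (Dee, x3), (Fay, law), (Xia, p3)}.

{(Dee, eng), (Dee, x2), (Dee, x3), (Fay, law), (Xia, p3)}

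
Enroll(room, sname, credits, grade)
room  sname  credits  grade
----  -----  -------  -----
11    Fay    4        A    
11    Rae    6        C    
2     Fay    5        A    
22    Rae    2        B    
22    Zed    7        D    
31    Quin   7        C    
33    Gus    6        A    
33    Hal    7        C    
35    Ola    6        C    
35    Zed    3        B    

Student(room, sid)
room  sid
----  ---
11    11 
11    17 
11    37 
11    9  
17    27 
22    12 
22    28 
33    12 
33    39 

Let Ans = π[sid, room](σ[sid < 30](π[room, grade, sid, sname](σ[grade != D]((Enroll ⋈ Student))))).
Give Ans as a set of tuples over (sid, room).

{(11, 11), (12, 22), (12, 33), (17, 11), (28, 22), (9, 11)}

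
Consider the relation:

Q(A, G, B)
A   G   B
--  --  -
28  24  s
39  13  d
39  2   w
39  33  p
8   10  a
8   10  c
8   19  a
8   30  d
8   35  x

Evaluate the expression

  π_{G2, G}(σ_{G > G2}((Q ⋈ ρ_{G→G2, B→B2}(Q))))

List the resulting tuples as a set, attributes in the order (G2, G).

{(10, 19), (10, 30), (10, 35), (13, 33), (19, 30), (19, 35), (2, 13), (2, 33), (30, 35)}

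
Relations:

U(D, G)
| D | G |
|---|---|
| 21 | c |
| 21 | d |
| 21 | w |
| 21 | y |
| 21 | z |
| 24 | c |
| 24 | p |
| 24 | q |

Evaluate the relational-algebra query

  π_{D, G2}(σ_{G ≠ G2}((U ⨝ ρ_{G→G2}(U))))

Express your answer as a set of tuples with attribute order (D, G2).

ρ[G→G2]: schema becomes (D, G2); tuples unchanged.
Joining U and ρ_{G→G2}(U) on D yields {(21, c, c), (21, c, d), (21, c, w), (21, c, y), (21, c, z), (21, d, c), (21, d, d), (21, d, w), (21, d, y), (21, d, z), (21, w, c), (21, w, d), (21, w, w), (21, w, y), (21, w, z), (21, y, c), (21, y, d), (21, y, w), (21, y, y), (21, y, z), (21, z, c), (21, z, d), (21, z, w), (21, z, y), (21, z, z), (24, c, c), (24, c, p), (24, c, q), (24, p, c), (24, p, p), (24, p, q), (24, q, c), (24, q, p), (24, q, q)}.
Selection G ≠ G2: {(21, c, d), (21, c, w), (21, c, y), (21, c, z), (21, d, c), (21, d, w), (21, d, y), (21, d, z), (21, w, c), (21, w, d), (21, w, y), (21, w, z), (21, y, c), (21, y, d), (21, y, w), (21, y, z), (21, z, c), (21, z, d), (21, z, w), (21, z, y), (24, c, p), (24, c, q), (24, p, c), (24, p, q), (24, q, c), (24, q, p)}
π_{D, G2} gives {(21, c), (21, d), (21, w), (21, y), (21, z), (24, c), (24, p), (24, q)} (18 duplicate(s) eliminated).

{(21, c), (21, d), (21, w), (21, y), (21, z), (24, c), (24, p), (24, q)}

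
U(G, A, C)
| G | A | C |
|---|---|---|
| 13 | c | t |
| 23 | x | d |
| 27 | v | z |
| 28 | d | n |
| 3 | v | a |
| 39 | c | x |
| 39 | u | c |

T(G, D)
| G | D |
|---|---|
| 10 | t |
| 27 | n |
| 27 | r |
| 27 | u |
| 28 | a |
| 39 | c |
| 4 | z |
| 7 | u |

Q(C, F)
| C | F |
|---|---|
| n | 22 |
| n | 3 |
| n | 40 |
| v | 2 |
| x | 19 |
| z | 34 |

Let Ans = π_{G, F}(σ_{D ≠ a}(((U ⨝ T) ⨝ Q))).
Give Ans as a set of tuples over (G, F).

Natural join on G: {(27, v, z, n), (27, v, z, r), (27, v, z, u), (28, d, n, a), (39, c, x, c), (39, u, c, c)}
Natural join on C: {(27, v, z, n, 34), (27, v, z, r, 34), (27, v, z, u, 34), (28, d, n, a, 22), (28, d, n, a, 3), (28, d, n, a, 40), (39, c, x, c, 19)}
Filtering on D ≠ a leaves {(27, v, z, n, 34), (27, v, z, r, 34), (27, v, z, u, 34), (39, c, x, c, 19)}.
π[G, F]: project onto (G, F) (2 duplicate(s) eliminated) → {(27, 34), (39, 19)}

{(27, 34), (39, 19)}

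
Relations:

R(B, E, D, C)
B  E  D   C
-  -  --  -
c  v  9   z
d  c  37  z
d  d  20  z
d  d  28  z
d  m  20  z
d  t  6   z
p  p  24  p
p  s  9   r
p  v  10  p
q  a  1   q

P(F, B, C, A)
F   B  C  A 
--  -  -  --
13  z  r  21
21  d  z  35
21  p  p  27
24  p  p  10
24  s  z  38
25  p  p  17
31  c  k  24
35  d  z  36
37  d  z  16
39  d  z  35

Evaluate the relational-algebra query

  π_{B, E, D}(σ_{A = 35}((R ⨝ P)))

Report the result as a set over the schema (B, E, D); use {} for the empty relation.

Joining R and P on B, C yields {(d, c, 37, z, 21, 35), (d, c, 37, z, 35, 36), (d, c, 37, z, 37, 16), (d, c, 37, z, 39, 35), (d, d, 20, z, 21, 35), (d, d, 20, z, 35, 36), (d, d, 20, z, 37, 16), (d, d, 20, z, 39, 35), (d, d, 28, z, 21, 35), (d, d, 28, z, 35, 36), (d, d, 28, z, 37, 16), (d, d, 28, z, 39, 35), (d, m, 20, z, 21, 35), (d, m, 20, z, 35, 36), (d, m, 20, z, 37, 16), (d, m, 20, z, 39, 35), (d, t, 6, z, 21, 35), (d, t, 6, z, 35, 36), (d, t, 6, z, 37, 16), (d, t, 6, z, 39, 35), (p, p, 24, p, 21, 27), (p, p, 24, p, 24, 10), (p, p, 24, p, 25, 17), (p, v, 10, p, 21, 27), (p, v, 10, p, 24, 10), (p, v, 10, p, 25, 17)}.
Apply σ_{A = 35}; surviving tuples: {(d, c, 37, z, 21, 35), (d, c, 37, z, 39, 35), (d, d, 20, z, 21, 35), (d, d, 20, z, 39, 35), (d, d, 28, z, 21, 35), (d, d, 28, z, 39, 35), (d, m, 20, z, 21, 35), (d, m, 20, z, 39, 35), (d, t, 6, z, 21, 35), (d, t, 6, z, 39, 35)}
Keep only column(s) B, E, D (5 duplicate(s) eliminated): {(d, c, 37), (d, d, 20), (d, d, 28), (d, m, 20), (d, t, 6)}

{(d, c, 37), (d, d, 20), (d, d, 28), (d, m, 20), (d, t, 6)}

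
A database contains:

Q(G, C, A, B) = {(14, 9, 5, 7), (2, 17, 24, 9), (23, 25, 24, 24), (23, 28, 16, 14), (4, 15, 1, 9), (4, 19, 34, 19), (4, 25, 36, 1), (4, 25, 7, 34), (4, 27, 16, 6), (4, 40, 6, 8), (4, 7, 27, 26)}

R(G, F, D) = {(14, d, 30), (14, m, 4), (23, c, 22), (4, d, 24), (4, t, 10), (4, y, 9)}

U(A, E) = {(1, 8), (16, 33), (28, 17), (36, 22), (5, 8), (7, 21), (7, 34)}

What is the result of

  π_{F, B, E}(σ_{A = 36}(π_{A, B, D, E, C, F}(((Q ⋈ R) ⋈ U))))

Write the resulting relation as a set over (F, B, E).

Q ⋈ R (natural join on G): {(14, 9, 5, 7, d, 30), (14, 9, 5, 7, m, 4), (23, 25, 24, 24, c, 22), (23, 28, 16, 14, c, 22), (4, 15, 1, 9, d, 24), (4, 15, 1, 9, t, 10), (4, 15, 1, 9, y, 9), (4, 19, 34, 19, d, 24), (4, 19, 34, 19, t, 10), (4, 19, 34, 19, y, 9), (4, 25, 36, 1, d, 24), (4, 25, 36, 1, t, 10), (4, 25, 36, 1, y, 9), (4, 25, 7, 34, d, 24), (4, 25, 7, 34, t, 10), (4, 25, 7, 34, y, 9), (4, 27, 16, 6, d, 24), (4, 27, 16, 6, t, 10), (4, 27, 16, 6, y, 9), (4, 40, 6, 8, d, 24), (4, 40, 6, 8, t, 10), (4, 40, 6, 8, y, 9), (4, 7, 27, 26, d, 24), (4, 7, 27, 26, t, 10), (4, 7, 27, 26, y, 9)}
(Q ⋈ R) ⋈ U (natural join on A): {(14, 9, 5, 7, d, 30, 8), (14, 9, 5, 7, m, 4, 8), (23, 28, 16, 14, c, 22, 33), (4, 15, 1, 9, d, 24, 8), (4, 15, 1, 9, t, 10, 8), (4, 15, 1, 9, y, 9, 8), (4, 25, 36, 1, d, 24, 22), (4, 25, 36, 1, t, 10, 22), (4, 25, 36, 1, y, 9, 22), (4, 25, 7, 34, d, 24, 21), (4, 25, 7, 34, d, 24, 34), (4, 25, 7, 34, t, 10, 21), (4, 25, 7, 34, t, 10, 34), (4, 25, 7, 34, y, 9, 21), (4, 25, 7, 34, y, 9, 34), (4, 27, 16, 6, d, 24, 33), (4, 27, 16, 6, t, 10, 33), (4, 27, 16, 6, y, 9, 33)}
π[A, B, D, E, C, F]: project onto (A, B, D, E, C, F) → {(1, 9, 10, 8, 15, t), (1, 9, 24, 8, 15, d), (1, 9, 9, 8, 15, y), (16, 14, 22, 33, 28, c), (16, 6, 10, 33, 27, t), (16, 6, 24, 33, 27, d), (16, 6, 9, 33, 27, y), (36, 1, 10, 22, 25, t), (36, 1, 24, 22, 25, d), (36, 1, 9, 22, 25, y), (5, 7, 30, 8, 9, d), (5, 7, 4, 8, 9, m), (7, 34, 10, 21, 25, t), (7, 34, 10, 34, 25, t), (7, 34, 24, 21, 25, d), (7, 34, 24, 34, 25, d), (7, 34, 9, 21, 25, y), (7, 34, 9, 34, 25, y)}
Apply σ_{A = 36}; surviving tuples: {(36, 1, 10, 22, 25, t), (36, 1, 24, 22, 25, d), (36, 1, 9, 22, 25, y)}
π[F, B, E]: project onto (F, B, E) → {(d, 1, 22), (t, 1, 22), (y, 1, 22)}

{(d, 1, 22), (t, 1, 22), (y, 1, 22)}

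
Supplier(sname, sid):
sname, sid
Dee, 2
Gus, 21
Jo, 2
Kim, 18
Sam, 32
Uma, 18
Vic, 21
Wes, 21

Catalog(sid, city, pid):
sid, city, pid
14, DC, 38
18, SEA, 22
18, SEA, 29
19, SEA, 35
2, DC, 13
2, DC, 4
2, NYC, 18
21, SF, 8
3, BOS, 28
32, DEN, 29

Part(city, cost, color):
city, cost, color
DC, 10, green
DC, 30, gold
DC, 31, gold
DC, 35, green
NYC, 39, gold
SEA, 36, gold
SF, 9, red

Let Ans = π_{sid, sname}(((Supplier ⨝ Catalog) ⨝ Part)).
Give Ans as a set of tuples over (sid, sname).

Supplier ⋈ Catalog (natural join on sid): {(Dee, 2, DC, 13), (Dee, 2, DC, 4), (Dee, 2, NYC, 18), (Gus, 21, SF, 8), (Jo, 2, DC, 13), (Jo, 2, DC, 4), (Jo, 2, NYC, 18), (Kim, 18, SEA, 22), (Kim, 18, SEA, 29), (Sam, 32, DEN, 29), (Uma, 18, SEA, 22), (Uma, 18, SEA, 29), (Vic, 21, SF, 8), (Wes, 21, SF, 8)}
(Supplier ⨝ Catalog) ⋈ Part (natural join on city): {(Dee, 2, DC, 13, 10, green), (Dee, 2, DC, 13, 30, gold), (Dee, 2, DC, 13, 31, gold), (Dee, 2, DC, 13, 35, green), (Dee, 2, DC, 4, 10, green), (Dee, 2, DC, 4, 30, gold), (Dee, 2, DC, 4, 31, gold), (Dee, 2, DC, 4, 35, green), (Dee, 2, NYC, 18, 39, gold), (Gus, 21, SF, 8, 9, red), (Jo, 2, DC, 13, 10, green), (Jo, 2, DC, 13, 30, gold), (Jo, 2, DC, 13, 31, gold), (Jo, 2, DC, 13, 35, green), (Jo, 2, DC, 4, 10, green), (Jo, 2, DC, 4, 30, gold), (Jo, 2, DC, 4, 31, gold), (Jo, 2, DC, 4, 35, green), (Jo, 2, NYC, 18, 39, gold), (Kim, 18, SEA, 22, 36, gold), (Kim, 18, SEA, 29, 36, gold), (Uma, 18, SEA, 22, 36, gold), (Uma, 18, SEA, 29, 36, gold), (Vic, 21, SF, 8, 9, red), (Wes, 21, SF, 8, 9, red)}
π[sid, sname]: project onto (sid, sname) (18 duplicate(s) eliminated) → {(18, Kim), (18, Uma), (2, Dee), (2, Jo), (21, Gus), (21, Vic), (21, Wes)}

{(18, Kim), (18, Uma), (2, Dee), (2, Jo), (21, Gus), (21, Vic), (21, Wes)}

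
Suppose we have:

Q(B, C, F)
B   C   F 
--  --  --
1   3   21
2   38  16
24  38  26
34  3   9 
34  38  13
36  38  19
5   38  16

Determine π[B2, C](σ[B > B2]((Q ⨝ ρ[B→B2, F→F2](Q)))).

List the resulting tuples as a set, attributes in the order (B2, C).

{(1, 3), (2, 38), (24, 38), (34, 38), (5, 38)}

ρ[B→B2, F→F2]: schema becomes (B2, C, F2); tuples unchanged.
Natural join on C: {(1, 3, 21, 1, 21), (1, 3, 21, 34, 9), (2, 38, 16, 2, 16), (2, 38, 16, 24, 26), (2, 38, 16, 34, 13), (2, 38, 16, 36, 19), (2, 38, 16, 5, 16), (24, 38, 26, 2, 16), (24, 38, 26, 24, 26), (24, 38, 26, 34, 13), (24, 38, 26, 36, 19), (24, 38, 26, 5, 16), (34, 3, 9, 1, 21), (34, 3, 9, 34, 9), (34, 38, 13, 2, 16), (34, 38, 13, 24, 26), (34, 38, 13, 34, 13), (34, 38, 13, 36, 19), (34, 38, 13, 5, 16), (36, 38, 19, 2, 16), (36, 38, 19, 24, 26), (36, 38, 19, 34, 13), (36, 38, 19, 36, 19), (36, 38, 19, 5, 16), (5, 38, 16, 2, 16), (5, 38, 16, 24, 26), (5, 38, 16, 34, 13), (5, 38, 16, 36, 19), (5, 38, 16, 5, 16)}
Apply σ_{B > B2}; surviving tuples: {(24, 38, 26, 2, 16), (24, 38, 26, 5, 16), (34, 3, 9, 1, 21), (34, 38, 13, 2, 16), (34, 38, 13, 24, 26), (34, 38, 13, 5, 16), (36, 38, 19, 2, 16), (36, 38, 19, 24, 26), (36, 38, 19, 34, 13), (36, 38, 19, 5, 16), (5, 38, 16, 2, 16)}
Projecting to B2, C (6 duplicate(s) eliminated): {(1, 3), (2, 38), (24, 38), (34, 38), (5, 38)}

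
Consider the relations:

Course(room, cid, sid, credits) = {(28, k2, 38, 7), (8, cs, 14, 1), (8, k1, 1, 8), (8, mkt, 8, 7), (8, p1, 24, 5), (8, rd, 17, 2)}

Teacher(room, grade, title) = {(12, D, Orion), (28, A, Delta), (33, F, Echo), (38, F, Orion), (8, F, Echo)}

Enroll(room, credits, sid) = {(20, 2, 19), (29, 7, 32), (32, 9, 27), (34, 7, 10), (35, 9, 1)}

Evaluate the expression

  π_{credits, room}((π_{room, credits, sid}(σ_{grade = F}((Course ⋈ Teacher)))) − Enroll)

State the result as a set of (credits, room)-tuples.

{(1, 8), (2, 8), (5, 8), (7, 8), (8, 8)}

Natural join on room: {(28, k2, 38, 7, A, Delta), (8, cs, 14, 1, F, Echo), (8, k1, 1, 8, F, Echo), (8, mkt, 8, 7, F, Echo), (8, p1, 24, 5, F, Echo), (8, rd, 17, 2, F, Echo)}
Filtering on grade = F leaves {(8, cs, 14, 1, F, Echo), (8, k1, 1, 8, F, Echo), (8, mkt, 8, 7, F, Echo), (8, p1, 24, 5, F, Echo), (8, rd, 17, 2, F, Echo)}.
π_{room, credits, sid} gives {(8, 1, 14), (8, 2, 17), (8, 5, 24), (8, 7, 8), (8, 8, 1)}.
Difference: {(8, 1, 14), (8, 2, 17), (8, 5, 24), (8, 7, 8), (8, 8, 1)} with {(20, 2, 19), (29, 7, 32), (32, 9, 27), (34, 7, 10), (35, 9, 1)} → {(8, 1, 14), (8, 2, 17), (8, 5, 24), (8, 7, 8), (8, 8, 1)}
π_{credits, room} gives {(1, 8), (2, 8), (5, 8), (7, 8), (8, 8)}.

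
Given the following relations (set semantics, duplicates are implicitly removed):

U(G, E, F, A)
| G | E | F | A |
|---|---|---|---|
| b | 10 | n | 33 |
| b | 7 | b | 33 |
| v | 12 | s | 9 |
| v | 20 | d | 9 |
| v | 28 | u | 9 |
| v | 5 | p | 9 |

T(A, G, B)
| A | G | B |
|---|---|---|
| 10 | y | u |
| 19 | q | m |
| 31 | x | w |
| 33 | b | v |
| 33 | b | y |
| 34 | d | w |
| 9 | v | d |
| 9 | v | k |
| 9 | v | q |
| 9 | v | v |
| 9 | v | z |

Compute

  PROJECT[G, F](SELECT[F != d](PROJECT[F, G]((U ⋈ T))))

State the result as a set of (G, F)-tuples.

{(b, b), (b, n), (v, p), (v, s), (v, u)}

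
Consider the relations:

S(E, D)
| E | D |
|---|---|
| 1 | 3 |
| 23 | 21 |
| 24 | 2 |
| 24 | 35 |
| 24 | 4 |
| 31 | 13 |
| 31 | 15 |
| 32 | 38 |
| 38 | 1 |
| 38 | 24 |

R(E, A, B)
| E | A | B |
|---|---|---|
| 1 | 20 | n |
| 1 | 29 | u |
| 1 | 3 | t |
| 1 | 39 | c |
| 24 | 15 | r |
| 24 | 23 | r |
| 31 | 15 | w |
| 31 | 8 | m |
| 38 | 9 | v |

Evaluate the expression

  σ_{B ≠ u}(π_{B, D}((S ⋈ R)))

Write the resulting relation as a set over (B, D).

Joining S and R on E yields {(1, 3, 20, n), (1, 3, 29, u), (1, 3, 3, t), (1, 3, 39, c), (24, 2, 15, r), (24, 2, 23, r), (24, 35, 15, r), (24, 35, 23, r), (24, 4, 15, r), (24, 4, 23, r), (31, 13, 15, w), (31, 13, 8, m), (31, 15, 15, w), (31, 15, 8, m), (38, 1, 9, v), (38, 24, 9, v)}.
π[B, D]: project onto (B, D) (3 duplicate(s) eliminated) → {(c, 3), (m, 13), (m, 15), (n, 3), (r, 2), (r, 35), (r, 4), (t, 3), (u, 3), (v, 1), (v, 24), (w, 13), (w, 15)}
σ[B ≠ u]: keep tuples satisfying B ≠ u → {(c, 3), (m, 13), (m, 15), (n, 3), (r, 2), (r, 35), (r, 4), (t, 3), (v, 1), (v, 24), (w, 13), (w, 15)}

{(c, 3), (m, 13), (m, 15), (n, 3), (r, 2), (r, 35), (r, 4), (t, 3), (v, 1), (v, 24), (w, 13), (w, 15)}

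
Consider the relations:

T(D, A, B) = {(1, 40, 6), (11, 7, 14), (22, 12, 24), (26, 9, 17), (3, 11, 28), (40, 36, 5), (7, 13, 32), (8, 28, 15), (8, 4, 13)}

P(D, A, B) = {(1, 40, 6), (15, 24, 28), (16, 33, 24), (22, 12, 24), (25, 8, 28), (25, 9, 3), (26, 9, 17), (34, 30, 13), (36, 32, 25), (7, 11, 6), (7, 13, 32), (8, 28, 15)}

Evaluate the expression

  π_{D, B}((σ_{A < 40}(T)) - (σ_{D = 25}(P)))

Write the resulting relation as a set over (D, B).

{(11, 14), (22, 24), (26, 17), (3, 28), (40, 5), (7, 32), (8, 13), (8, 15)}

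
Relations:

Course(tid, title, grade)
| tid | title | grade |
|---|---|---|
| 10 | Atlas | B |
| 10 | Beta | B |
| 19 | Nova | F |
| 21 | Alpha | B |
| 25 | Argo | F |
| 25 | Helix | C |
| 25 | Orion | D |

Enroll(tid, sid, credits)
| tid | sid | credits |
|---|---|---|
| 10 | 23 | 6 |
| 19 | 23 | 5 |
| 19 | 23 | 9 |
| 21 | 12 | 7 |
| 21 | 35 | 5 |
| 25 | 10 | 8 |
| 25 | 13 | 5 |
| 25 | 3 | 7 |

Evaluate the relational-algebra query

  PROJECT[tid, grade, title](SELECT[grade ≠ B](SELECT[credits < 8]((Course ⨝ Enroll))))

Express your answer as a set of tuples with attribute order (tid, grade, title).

Joining Course and Enroll on tid yields {(10, Atlas, B, 23, 6), (10, Beta, B, 23, 6), (19, Nova, F, 23, 5), (19, Nova, F, 23, 9), (21, Alpha, B, 12, 7), (21, Alpha, B, 35, 5), (25, Argo, F, 10, 8), (25, Argo, F, 13, 5), (25, Argo, F, 3, 7), (25, Helix, C, 10, 8), (25, Helix, C, 13, 5), (25, Helix, C, 3, 7), (25, Orion, D, 10, 8), (25, Orion, D, 13, 5), (25, Orion, D, 3, 7)}.
Selection credits < 8: {(10, Atlas, B, 23, 6), (10, Beta, B, 23, 6), (19, Nova, F, 23, 5), (21, Alpha, B, 12, 7), (21, Alpha, B, 35, 5), (25, Argo, F, 13, 5), (25, Argo, F, 3, 7), (25, Helix, C, 13, 5), (25, Helix, C, 3, 7), (25, Orion, D, 13, 5), (25, Orion, D, 3, 7)}
Selection grade ≠ B: {(19, Nova, F, 23, 5), (25, Argo, F, 13, 5), (25, Argo, F, 3, 7), (25, Helix, C, 13, 5), (25, Helix, C, 3, 7), (25, Orion, D, 13, 5), (25, Orion, D, 3, 7)}
Projecting to tid, grade, title (3 duplicate(s) eliminated): {(19, F, Nova), (25, C, Helix), (25, D, Orion), (25, F, Argo)}

{(19, F, Nova), (25, C, Helix), (25, D, Orion), (25, F, Argo)}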